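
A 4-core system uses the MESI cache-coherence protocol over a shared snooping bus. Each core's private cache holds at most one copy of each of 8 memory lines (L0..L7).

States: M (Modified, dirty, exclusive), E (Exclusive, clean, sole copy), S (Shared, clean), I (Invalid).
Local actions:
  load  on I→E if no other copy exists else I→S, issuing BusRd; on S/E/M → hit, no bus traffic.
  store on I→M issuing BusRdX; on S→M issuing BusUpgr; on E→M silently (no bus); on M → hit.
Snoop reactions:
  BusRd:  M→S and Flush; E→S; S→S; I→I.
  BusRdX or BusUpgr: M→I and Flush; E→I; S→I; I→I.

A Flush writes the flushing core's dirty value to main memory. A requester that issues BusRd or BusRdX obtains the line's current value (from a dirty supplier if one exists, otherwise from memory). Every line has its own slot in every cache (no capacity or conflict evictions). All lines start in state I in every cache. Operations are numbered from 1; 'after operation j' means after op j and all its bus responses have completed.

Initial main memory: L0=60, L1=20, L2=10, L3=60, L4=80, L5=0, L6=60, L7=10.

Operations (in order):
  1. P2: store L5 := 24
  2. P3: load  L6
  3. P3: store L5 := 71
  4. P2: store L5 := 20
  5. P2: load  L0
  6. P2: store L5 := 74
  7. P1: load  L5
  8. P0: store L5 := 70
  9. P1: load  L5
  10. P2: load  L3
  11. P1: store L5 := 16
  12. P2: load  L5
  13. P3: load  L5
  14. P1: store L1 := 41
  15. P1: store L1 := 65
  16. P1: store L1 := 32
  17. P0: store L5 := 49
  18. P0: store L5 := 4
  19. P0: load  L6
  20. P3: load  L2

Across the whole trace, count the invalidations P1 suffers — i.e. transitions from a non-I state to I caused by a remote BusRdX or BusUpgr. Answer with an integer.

invalidations = 2

[1] P2: store L5 := 24 | P0:I, P1:I, P2:M(24), P3:I | bus: BusRdX
[2] P3: load  L6 | P0:I, P1:I, P2:I, P3:E(60) | bus: BusRd
[3] P3: store L5 := 71 | P0:I, P1:I, P2:I, P3:M(71) | bus: BusRdX,Flush
[4] P2: store L5 := 20 | P0:I, P1:I, P2:M(20), P3:I | bus: BusRdX,Flush
[5] P2: load  L0 | P0:I, P1:I, P2:E(60), P3:I | bus: BusRd
[6] P2: store L5 := 74 | P0:I, P1:I, P2:M(74), P3:I | bus: none
[7] P1: load  L5 | P0:I, P1:S(74), P2:S(74), P3:I | bus: BusRd,Flush
[8] P0: store L5 := 70 | P0:M(70), P1:I, P2:I, P3:I | bus: BusRdX
[9] P1: load  L5 | P0:S(70), P1:S(70), P2:I, P3:I | bus: BusRd,Flush
[10] P2: load  L3 | P0:I, P1:I, P2:E(60), P3:I | bus: BusRd
[11] P1: store L5 := 16 | P0:I, P1:M(16), P2:I, P3:I | bus: BusUpgr
[12] P2: load  L5 | P0:I, P1:S(16), P2:S(16), P3:I | bus: BusRd,Flush
[13] P3: load  L5 | P0:I, P1:S(16), P2:S(16), P3:S(16) | bus: BusRd
[14] P1: store L1 := 41 | P0:I, P1:M(41), P2:I, P3:I | bus: BusRdX
[15] P1: store L1 := 65 | P0:I, P1:M(65), P2:I, P3:I | bus: none
[16] P1: store L1 := 32 | P0:I, P1:M(32), P2:I, P3:I | bus: none
[17] P0: store L5 := 49 | P0:M(49), P1:I, P2:I, P3:I | bus: BusRdX
[18] P0: store L5 := 4 | P0:M(4), P1:I, P2:I, P3:I | bus: none
[19] P0: load  L6 | P0:S(60), P1:I, P2:I, P3:S(60) | bus: BusRd
[20] P3: load  L2 | P0:I, P1:I, P2:I, P3:E(10) | bus: BusRd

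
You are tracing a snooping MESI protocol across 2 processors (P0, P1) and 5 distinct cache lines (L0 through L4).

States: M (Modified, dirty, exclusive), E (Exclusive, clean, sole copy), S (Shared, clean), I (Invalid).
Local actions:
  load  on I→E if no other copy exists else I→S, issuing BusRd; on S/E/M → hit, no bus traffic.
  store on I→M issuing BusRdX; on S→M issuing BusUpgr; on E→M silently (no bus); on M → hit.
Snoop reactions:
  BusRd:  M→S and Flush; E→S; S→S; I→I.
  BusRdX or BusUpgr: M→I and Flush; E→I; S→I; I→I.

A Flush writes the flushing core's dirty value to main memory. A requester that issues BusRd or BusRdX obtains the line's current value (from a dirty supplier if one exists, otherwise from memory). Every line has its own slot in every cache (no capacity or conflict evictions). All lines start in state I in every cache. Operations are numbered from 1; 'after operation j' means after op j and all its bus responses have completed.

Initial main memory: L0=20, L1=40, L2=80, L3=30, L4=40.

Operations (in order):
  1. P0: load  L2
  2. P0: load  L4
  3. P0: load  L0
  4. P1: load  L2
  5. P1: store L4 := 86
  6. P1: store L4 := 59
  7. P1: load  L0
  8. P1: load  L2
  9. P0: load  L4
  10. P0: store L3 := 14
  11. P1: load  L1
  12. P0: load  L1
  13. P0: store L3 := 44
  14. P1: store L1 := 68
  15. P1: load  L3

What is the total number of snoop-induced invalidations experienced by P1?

step 1: P0: load  L2  ⟶  EI  (L2)  txn=BusRd  M[L2]=80
step 2: P0: load  L4  ⟶  EI  (L4)  txn=BusRd  M[L4]=40
step 3: P0: load  L0  ⟶  EI  (L0)  txn=BusRd  M[L0]=20
step 4: P1: load  L2  ⟶  SS  (L2)  txn=BusRd  M[L2]=80
step 5: P1: store L4 := 86  ⟶  IM  (L4)  txn=BusRdX  M[L4]=40
step 6: P1: store L4 := 59  ⟶  IM  (L4)  txn=∅  M[L4]=40
step 7: P1: load  L0  ⟶  SS  (L0)  txn=BusRd  M[L0]=20
step 8: P1: load  L2  ⟶  SS  (L2)  txn=∅  M[L2]=80
step 9: P0: load  L4  ⟶  SS  (L4)  txn=BusRd+Flush  M[L4]=59
step 10: P0: store L3 := 14  ⟶  MI  (L3)  txn=BusRdX  M[L3]=30
step 11: P1: load  L1  ⟶  IE  (L1)  txn=BusRd  M[L1]=40
step 12: P0: load  L1  ⟶  SS  (L1)  txn=BusRd  M[L1]=40
step 13: P0: store L3 := 44  ⟶  MI  (L3)  txn=∅  M[L3]=30
step 14: P1: store L1 := 68  ⟶  IM  (L1)  txn=BusUpgr  M[L1]=40
step 15: P1: load  L3  ⟶  SS  (L3)  txn=BusRd+Flush  M[L3]=44

invalidations = 0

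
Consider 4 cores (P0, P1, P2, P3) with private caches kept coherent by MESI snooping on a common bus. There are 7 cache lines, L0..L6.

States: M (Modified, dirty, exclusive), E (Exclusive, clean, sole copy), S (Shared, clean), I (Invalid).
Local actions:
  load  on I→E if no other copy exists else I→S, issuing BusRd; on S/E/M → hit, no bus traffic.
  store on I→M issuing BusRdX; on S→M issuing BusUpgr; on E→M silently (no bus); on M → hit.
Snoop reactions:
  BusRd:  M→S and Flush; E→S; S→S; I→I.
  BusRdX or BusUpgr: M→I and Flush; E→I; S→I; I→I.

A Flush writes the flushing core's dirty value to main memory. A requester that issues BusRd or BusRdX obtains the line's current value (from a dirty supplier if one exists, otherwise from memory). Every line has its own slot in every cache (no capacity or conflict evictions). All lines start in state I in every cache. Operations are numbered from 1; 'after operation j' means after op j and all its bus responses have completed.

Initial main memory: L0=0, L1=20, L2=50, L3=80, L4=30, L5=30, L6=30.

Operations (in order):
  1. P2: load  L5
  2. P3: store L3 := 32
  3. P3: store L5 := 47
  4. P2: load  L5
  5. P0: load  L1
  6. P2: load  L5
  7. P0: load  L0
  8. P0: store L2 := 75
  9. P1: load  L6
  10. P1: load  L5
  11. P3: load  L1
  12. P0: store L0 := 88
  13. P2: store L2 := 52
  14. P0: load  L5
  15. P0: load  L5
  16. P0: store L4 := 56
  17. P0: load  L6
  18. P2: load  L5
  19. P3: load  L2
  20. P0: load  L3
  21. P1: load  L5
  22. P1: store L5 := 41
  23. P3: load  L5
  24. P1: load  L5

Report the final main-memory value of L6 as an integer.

1. P2: load  L5  bus=[BusRd]  L5: P0=I P1=I P2=E P3=I  mem[L5]=30
2. P3: store L3 := 32  bus=[BusRdX]  L3: P0=I P1=I P2=I P3=M  mem[L3]=80
3. P3: store L5 := 47  bus=[BusRdX]  L5: P0=I P1=I P2=I P3=M  mem[L5]=30
4. P2: load  L5  bus=[BusRd,Flush]  L5: P0=I P1=I P2=S P3=S  mem[L5]=47
5. P0: load  L1  bus=[BusRd]  L1: P0=E P1=I P2=I P3=I  mem[L1]=20
6. P2: load  L5  bus=[-]  L5: P0=I P1=I P2=S P3=S  mem[L5]=47
7. P0: load  L0  bus=[BusRd]  L0: P0=E P1=I P2=I P3=I  mem[L0]=0
8. P0: store L2 := 75  bus=[BusRdX]  L2: P0=M P1=I P2=I P3=I  mem[L2]=50
9. P1: load  L6  bus=[BusRd]  L6: P0=I P1=E P2=I P3=I  mem[L6]=30
10. P1: load  L5  bus=[BusRd]  L5: P0=I P1=S P2=S P3=S  mem[L5]=47
11. P3: load  L1  bus=[BusRd]  L1: P0=S P1=I P2=I P3=S  mem[L1]=20
12. P0: store L0 := 88  bus=[-]  L0: P0=M P1=I P2=I P3=I  mem[L0]=0
13. P2: store L2 := 52  bus=[BusRdX,Flush]  L2: P0=I P1=I P2=M P3=I  mem[L2]=75
14. P0: load  L5  bus=[BusRd]  L5: P0=S P1=S P2=S P3=S  mem[L5]=47
15. P0: load  L5  bus=[-]  L5: P0=S P1=S P2=S P3=S  mem[L5]=47
16. P0: store L4 := 56  bus=[BusRdX]  L4: P0=M P1=I P2=I P3=I  mem[L4]=30
17. P0: load  L6  bus=[BusRd]  L6: P0=S P1=S P2=I P3=I  mem[L6]=30
18. P2: load  L5  bus=[-]  L5: P0=S P1=S P2=S P3=S  mem[L5]=47
19. P3: load  L2  bus=[BusRd,Flush]  L2: P0=I P1=I P2=S P3=S  mem[L2]=52
20. P0: load  L3  bus=[BusRd,Flush]  L3: P0=S P1=I P2=I P3=S  mem[L3]=32
21. P1: load  L5  bus=[-]  L5: P0=S P1=S P2=S P3=S  mem[L5]=47
22. P1: store L5 := 41  bus=[BusUpgr]  L5: P0=I P1=M P2=I P3=I  mem[L5]=47
23. P3: load  L5  bus=[BusRd,Flush]  L5: P0=I P1=S P2=I P3=S  mem[L5]=41
24. P1: load  L5  bus=[-]  L5: P0=I P1=S P2=I P3=S  mem[L5]=41

memory[L6] = 30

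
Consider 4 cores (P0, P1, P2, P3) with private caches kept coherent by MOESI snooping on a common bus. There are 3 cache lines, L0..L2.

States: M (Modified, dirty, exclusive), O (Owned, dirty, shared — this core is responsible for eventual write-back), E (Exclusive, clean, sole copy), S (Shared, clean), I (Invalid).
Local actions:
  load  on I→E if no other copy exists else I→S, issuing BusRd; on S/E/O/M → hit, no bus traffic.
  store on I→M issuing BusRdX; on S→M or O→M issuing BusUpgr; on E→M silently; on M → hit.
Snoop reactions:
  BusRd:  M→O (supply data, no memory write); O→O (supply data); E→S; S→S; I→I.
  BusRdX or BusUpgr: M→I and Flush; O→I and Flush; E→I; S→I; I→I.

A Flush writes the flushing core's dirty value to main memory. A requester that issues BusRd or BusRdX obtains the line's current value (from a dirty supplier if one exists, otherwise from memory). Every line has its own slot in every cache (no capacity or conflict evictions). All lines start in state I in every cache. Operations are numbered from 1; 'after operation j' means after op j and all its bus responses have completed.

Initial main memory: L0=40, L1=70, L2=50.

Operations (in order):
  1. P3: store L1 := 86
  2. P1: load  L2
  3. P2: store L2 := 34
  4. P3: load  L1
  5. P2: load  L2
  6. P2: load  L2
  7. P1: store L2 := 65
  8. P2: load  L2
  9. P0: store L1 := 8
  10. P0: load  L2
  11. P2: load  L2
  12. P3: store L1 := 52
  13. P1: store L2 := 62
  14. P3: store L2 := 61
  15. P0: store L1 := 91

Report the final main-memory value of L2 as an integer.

[1] P3: store L1 := 86 | P0:I, P1:I, P2:I, P3:M(86) | bus: BusRdX
[2] P1: load  L2 | P0:I, P1:E(50), P2:I, P3:I | bus: BusRd
[3] P2: store L2 := 34 | P0:I, P1:I, P2:M(34), P3:I | bus: BusRdX
[4] P3: load  L1 | P0:I, P1:I, P2:I, P3:M(86) | bus: none
[5] P2: load  L2 | P0:I, P1:I, P2:M(34), P3:I | bus: none
[6] P2: load  L2 | P0:I, P1:I, P2:M(34), P3:I | bus: none
[7] P1: store L2 := 65 | P0:I, P1:M(65), P2:I, P3:I | bus: BusRdX,Flush
[8] P2: load  L2 | P0:I, P1:O(65), P2:S(65), P3:I | bus: BusRd
[9] P0: store L1 := 8 | P0:M(8), P1:I, P2:I, P3:I | bus: BusRdX,Flush
[10] P0: load  L2 | P0:S(65), P1:O(65), P2:S(65), P3:I | bus: BusRd
[11] P2: load  L2 | P0:S(65), P1:O(65), P2:S(65), P3:I | bus: none
[12] P3: store L1 := 52 | P0:I, P1:I, P2:I, P3:M(52) | bus: BusRdX,Flush
[13] P1: store L2 := 62 | P0:I, P1:M(62), P2:I, P3:I | bus: BusUpgr
[14] P3: store L2 := 61 | P0:I, P1:I, P2:I, P3:M(61) | bus: BusRdX,Flush
[15] P0: store L1 := 91 | P0:M(91), P1:I, P2:I, P3:I | bus: BusRdX,Flush

memory[L2] = 62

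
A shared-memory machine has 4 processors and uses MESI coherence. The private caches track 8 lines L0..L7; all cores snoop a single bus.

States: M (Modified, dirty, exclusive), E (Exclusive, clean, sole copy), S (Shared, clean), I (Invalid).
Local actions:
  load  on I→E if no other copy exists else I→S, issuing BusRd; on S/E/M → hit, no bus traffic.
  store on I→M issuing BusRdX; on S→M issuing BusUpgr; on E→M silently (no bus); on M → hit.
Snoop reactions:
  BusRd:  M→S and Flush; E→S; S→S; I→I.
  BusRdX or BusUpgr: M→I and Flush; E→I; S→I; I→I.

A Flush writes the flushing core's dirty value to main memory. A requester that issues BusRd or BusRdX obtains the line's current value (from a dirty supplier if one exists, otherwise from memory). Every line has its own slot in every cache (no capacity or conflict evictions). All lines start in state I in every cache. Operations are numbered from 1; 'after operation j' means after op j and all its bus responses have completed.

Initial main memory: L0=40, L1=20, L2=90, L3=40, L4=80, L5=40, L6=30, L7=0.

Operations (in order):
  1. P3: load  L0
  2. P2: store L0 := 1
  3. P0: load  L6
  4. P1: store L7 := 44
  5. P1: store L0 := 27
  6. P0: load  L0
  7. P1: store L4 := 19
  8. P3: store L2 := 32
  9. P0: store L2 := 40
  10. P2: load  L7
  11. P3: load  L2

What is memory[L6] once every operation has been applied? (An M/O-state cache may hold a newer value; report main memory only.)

  op1 P3: load  L0 → I/I/I/E on L0; bus BusRd; mem=40
  op2 P2: store L0 := 1 → I/I/M/I on L0; bus BusRdX; mem=40
  op3 P0: load  L6 → E/I/I/I on L6; bus BusRd; mem=30
  op4 P1: store L7 := 44 → I/M/I/I on L7; bus BusRdX; mem=0
  op5 P1: store L0 := 27 → I/M/I/I on L0; bus BusRdX Flush; mem=1
  op6 P0: load  L0 → S/S/I/I on L0; bus BusRd Flush; mem=27
  op7 P1: store L4 := 19 → I/M/I/I on L4; bus BusRdX; mem=80
  op8 P3: store L2 := 32 → I/I/I/M on L2; bus BusRdX; mem=90
  op9 P0: store L2 := 40 → M/I/I/I on L2; bus BusRdX Flush; mem=32
  op10 P2: load  L7 → I/S/S/I on L7; bus BusRd Flush; mem=44
  op11 P3: load  L2 → S/I/I/S on L2; bus BusRd Flush; mem=40

memory[L6] = 30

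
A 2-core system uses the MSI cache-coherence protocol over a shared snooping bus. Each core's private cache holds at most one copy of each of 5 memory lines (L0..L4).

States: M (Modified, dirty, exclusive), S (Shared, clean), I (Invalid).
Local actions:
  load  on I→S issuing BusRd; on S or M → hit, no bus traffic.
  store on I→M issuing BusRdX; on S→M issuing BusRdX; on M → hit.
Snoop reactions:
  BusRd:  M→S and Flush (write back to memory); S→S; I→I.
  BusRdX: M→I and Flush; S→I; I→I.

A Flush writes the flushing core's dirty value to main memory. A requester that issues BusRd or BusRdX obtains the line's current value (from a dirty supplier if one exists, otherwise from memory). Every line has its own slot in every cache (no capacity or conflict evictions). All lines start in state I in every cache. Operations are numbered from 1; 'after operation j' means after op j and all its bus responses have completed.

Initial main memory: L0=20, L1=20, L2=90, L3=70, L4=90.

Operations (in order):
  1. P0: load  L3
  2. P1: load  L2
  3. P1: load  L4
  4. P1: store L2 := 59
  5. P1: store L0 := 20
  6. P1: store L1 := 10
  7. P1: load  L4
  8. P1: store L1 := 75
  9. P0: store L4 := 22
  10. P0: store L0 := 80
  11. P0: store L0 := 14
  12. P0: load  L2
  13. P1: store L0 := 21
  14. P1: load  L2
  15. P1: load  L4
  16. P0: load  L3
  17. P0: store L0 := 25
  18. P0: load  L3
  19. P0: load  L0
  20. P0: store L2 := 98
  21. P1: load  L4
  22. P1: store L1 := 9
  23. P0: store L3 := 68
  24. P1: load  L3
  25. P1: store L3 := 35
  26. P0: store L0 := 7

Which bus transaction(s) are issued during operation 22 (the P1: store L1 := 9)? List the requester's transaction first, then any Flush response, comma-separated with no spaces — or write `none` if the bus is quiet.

bus = none

step 1: P0: load  L3  ⟶  SI  (L3)  txn=BusRd  M[L3]=70
step 2: P1: load  L2  ⟶  IS  (L2)  txn=BusRd  M[L2]=90
step 3: P1: load  L4  ⟶  IS  (L4)  txn=BusRd  M[L4]=90
step 4: P1: store L2 := 59  ⟶  IM  (L2)  txn=BusRdX  M[L2]=90
step 5: P1: store L0 := 20  ⟶  IM  (L0)  txn=BusRdX  M[L0]=20
step 6: P1: store L1 := 10  ⟶  IM  (L1)  txn=BusRdX  M[L1]=20
step 7: P1: load  L4  ⟶  IS  (L4)  txn=∅  M[L4]=90
step 8: P1: store L1 := 75  ⟶  IM  (L1)  txn=∅  M[L1]=20
step 9: P0: store L4 := 22  ⟶  MI  (L4)  txn=BusRdX  M[L4]=90
step 10: P0: store L0 := 80  ⟶  MI  (L0)  txn=BusRdX+Flush  M[L0]=20
step 11: P0: store L0 := 14  ⟶  MI  (L0)  txn=∅  M[L0]=20
step 12: P0: load  L2  ⟶  SS  (L2)  txn=BusRd+Flush  M[L2]=59
step 13: P1: store L0 := 21  ⟶  IM  (L0)  txn=BusRdX+Flush  M[L0]=14
step 14: P1: load  L2  ⟶  SS  (L2)  txn=∅  M[L2]=59
step 15: P1: load  L4  ⟶  SS  (L4)  txn=BusRd+Flush  M[L4]=22
step 16: P0: load  L3  ⟶  SI  (L3)  txn=∅  M[L3]=70
step 17: P0: store L0 := 25  ⟶  MI  (L0)  txn=BusRdX+Flush  M[L0]=21
step 18: P0: load  L3  ⟶  SI  (L3)  txn=∅  M[L3]=70
step 19: P0: load  L0  ⟶  MI  (L0)  txn=∅  M[L0]=21
step 20: P0: store L2 := 98  ⟶  MI  (L2)  txn=BusRdX  M[L2]=59
step 21: P1: load  L4  ⟶  SS  (L4)  txn=∅  M[L4]=22
step 22: P1: store L1 := 9  ⟶  IM  (L1)  txn=∅  M[L1]=20
step 23: P0: store L3 := 68  ⟶  MI  (L3)  txn=BusRdX  M[L3]=70
step 24: P1: load  L3  ⟶  SS  (L3)  txn=BusRd+Flush  M[L3]=68
step 25: P1: store L3 := 35  ⟶  IM  (L3)  txn=BusRdX  M[L3]=68
step 26: P0: store L0 := 7  ⟶  MI  (L0)  txn=∅  M[L0]=21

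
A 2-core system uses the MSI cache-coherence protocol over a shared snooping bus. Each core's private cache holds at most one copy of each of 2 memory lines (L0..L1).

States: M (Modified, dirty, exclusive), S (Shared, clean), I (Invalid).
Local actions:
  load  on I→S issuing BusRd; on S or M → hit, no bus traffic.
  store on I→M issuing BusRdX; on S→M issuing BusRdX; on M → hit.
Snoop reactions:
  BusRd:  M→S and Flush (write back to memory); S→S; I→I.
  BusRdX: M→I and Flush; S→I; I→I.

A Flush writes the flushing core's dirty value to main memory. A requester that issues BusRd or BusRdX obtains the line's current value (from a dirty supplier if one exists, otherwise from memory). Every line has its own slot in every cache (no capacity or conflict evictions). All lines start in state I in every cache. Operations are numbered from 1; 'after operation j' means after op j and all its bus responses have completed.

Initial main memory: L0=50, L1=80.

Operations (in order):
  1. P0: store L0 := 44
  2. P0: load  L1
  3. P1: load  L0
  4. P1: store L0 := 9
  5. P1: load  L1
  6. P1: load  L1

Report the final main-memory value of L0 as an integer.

step 1: P0: store L0 := 44  ⟶  MI  (L0)  txn=BusRdX  M[L0]=50
step 2: P0: load  L1  ⟶  SI  (L1)  txn=BusRd  M[L1]=80
step 3: P1: load  L0  ⟶  SS  (L0)  txn=BusRd+Flush  M[L0]=44
step 4: P1: store L0 := 9  ⟶  IM  (L0)  txn=BusRdX  M[L0]=44
step 5: P1: load  L1  ⟶  SS  (L1)  txn=BusRd  M[L1]=80
step 6: P1: load  L1  ⟶  SS  (L1)  txn=∅  M[L1]=80

memory[L0] = 44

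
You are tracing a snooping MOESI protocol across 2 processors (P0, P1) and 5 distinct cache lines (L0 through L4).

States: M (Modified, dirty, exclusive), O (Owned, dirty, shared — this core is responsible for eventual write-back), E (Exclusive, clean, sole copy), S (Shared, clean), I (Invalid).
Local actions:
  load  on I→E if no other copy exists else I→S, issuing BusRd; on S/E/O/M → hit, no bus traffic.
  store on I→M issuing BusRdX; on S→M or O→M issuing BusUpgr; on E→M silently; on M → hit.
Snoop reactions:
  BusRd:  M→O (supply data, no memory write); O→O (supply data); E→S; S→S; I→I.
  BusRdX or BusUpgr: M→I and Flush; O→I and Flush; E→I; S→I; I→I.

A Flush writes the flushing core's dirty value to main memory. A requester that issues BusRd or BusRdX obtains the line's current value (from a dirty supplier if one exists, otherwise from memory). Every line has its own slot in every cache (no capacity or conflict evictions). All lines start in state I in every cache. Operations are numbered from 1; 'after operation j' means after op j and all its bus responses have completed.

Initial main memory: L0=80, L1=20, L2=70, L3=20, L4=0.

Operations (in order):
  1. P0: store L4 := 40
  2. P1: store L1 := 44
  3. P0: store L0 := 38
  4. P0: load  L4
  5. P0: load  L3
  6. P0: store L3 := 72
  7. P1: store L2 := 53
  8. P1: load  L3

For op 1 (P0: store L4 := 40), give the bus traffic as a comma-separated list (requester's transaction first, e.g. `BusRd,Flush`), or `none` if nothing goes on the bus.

bus = BusRdX

step 1: P0: store L4 := 40  ⟶  MI  (L4)  txn=BusRdX  M[L4]=0
step 2: P1: store L1 := 44  ⟶  IM  (L1)  txn=BusRdX  M[L1]=20
step 3: P0: store L0 := 38  ⟶  MI  (L0)  txn=BusRdX  M[L0]=80
step 4: P0: load  L4  ⟶  MI  (L4)  txn=∅  M[L4]=0
step 5: P0: load  L3  ⟶  EI  (L3)  txn=BusRd  M[L3]=20
step 6: P0: store L3 := 72  ⟶  MI  (L3)  txn=∅  M[L3]=20
step 7: P1: store L2 := 53  ⟶  IM  (L2)  txn=BusRdX  M[L2]=70
step 8: P1: load  L3  ⟶  OS  (L3)  txn=BusRd  M[L3]=20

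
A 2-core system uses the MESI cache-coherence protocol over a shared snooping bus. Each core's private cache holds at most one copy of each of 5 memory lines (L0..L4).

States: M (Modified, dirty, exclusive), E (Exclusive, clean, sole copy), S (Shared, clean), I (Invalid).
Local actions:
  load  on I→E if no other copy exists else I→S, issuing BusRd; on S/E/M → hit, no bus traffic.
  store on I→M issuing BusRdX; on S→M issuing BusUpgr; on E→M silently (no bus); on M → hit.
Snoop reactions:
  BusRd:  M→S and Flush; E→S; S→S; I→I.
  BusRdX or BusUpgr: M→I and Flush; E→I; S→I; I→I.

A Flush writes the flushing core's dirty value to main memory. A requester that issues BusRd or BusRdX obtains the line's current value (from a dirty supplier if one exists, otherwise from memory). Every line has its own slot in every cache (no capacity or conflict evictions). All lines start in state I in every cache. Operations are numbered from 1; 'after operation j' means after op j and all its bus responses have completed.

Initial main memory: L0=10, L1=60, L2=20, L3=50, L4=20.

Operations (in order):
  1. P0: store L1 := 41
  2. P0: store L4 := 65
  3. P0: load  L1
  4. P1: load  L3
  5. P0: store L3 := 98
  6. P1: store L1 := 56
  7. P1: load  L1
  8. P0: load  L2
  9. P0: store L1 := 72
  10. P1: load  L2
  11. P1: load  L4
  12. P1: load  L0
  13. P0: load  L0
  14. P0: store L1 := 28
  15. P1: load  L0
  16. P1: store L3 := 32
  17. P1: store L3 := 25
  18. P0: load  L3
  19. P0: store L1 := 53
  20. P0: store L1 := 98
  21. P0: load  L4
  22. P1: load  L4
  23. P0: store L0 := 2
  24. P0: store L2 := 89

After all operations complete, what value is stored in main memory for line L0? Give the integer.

memory[L0] = 10

1. P0: store L1 := 41  bus=[BusRdX]  L1: P0=M P1=I  mem[L1]=60
2. P0: store L4 := 65  bus=[BusRdX]  L4: P0=M P1=I  mem[L4]=20
3. P0: load  L1  bus=[-]  L1: P0=M P1=I  mem[L1]=60
4. P1: load  L3  bus=[BusRd]  L3: P0=I P1=E  mem[L3]=50
5. P0: store L3 := 98  bus=[BusRdX]  L3: P0=M P1=I  mem[L3]=50
6. P1: store L1 := 56  bus=[BusRdX,Flush]  L1: P0=I P1=M  mem[L1]=41
7. P1: load  L1  bus=[-]  L1: P0=I P1=M  mem[L1]=41
8. P0: load  L2  bus=[BusRd]  L2: P0=E P1=I  mem[L2]=20
9. P0: store L1 := 72  bus=[BusRdX,Flush]  L1: P0=M P1=I  mem[L1]=56
10. P1: load  L2  bus=[BusRd]  L2: P0=S P1=S  mem[L2]=20
11. P1: load  L4  bus=[BusRd,Flush]  L4: P0=S P1=S  mem[L4]=65
12. P1: load  L0  bus=[BusRd]  L0: P0=I P1=E  mem[L0]=10
13. P0: load  L0  bus=[BusRd]  L0: P0=S P1=S  mem[L0]=10
14. P0: store L1 := 28  bus=[-]  L1: P0=M P1=I  mem[L1]=56
15. P1: load  L0  bus=[-]  L0: P0=S P1=S  mem[L0]=10
16. P1: store L3 := 32  bus=[BusRdX,Flush]  L3: P0=I P1=M  mem[L3]=98
17. P1: store L3 := 25  bus=[-]  L3: P0=I P1=M  mem[L3]=98
18. P0: load  L3  bus=[BusRd,Flush]  L3: P0=S P1=S  mem[L3]=25
19. P0: store L1 := 53  bus=[-]  L1: P0=M P1=I  mem[L1]=56
20. P0: store L1 := 98  bus=[-]  L1: P0=M P1=I  mem[L1]=56
21. P0: load  L4  bus=[-]  L4: P0=S P1=S  mem[L4]=65
22. P1: load  L4  bus=[-]  L4: P0=S P1=S  mem[L4]=65
23. P0: store L0 := 2  bus=[BusUpgr]  L0: P0=M P1=I  mem[L0]=10
24. P0: store L2 := 89  bus=[BusUpgr]  L2: P0=M P1=I  mem[L2]=20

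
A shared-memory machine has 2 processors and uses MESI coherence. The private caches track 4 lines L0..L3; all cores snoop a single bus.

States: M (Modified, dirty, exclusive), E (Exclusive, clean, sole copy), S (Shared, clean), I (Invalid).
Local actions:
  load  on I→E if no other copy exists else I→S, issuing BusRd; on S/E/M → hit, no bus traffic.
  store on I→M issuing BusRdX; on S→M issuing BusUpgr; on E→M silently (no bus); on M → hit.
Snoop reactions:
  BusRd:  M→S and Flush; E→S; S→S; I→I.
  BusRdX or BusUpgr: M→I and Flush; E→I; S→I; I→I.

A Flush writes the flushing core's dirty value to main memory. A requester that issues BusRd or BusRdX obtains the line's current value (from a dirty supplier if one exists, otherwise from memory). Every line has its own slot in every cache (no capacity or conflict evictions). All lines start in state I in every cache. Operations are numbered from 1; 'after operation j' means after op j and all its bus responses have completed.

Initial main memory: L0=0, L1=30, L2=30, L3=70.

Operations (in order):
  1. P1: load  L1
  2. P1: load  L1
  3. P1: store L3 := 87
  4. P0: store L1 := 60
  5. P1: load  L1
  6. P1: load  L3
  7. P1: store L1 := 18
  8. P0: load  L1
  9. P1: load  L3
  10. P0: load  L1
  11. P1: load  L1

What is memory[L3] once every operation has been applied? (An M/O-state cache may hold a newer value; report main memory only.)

[1] P1: load  L1 | P0:I, P1:E(30) | bus: BusRd
[2] P1: load  L1 | P0:I, P1:E(30) | bus: none
[3] P1: store L3 := 87 | P0:I, P1:M(87) | bus: BusRdX
[4] P0: store L1 := 60 | P0:M(60), P1:I | bus: BusRdX
[5] P1: load  L1 | P0:S(60), P1:S(60) | bus: BusRd,Flush
[6] P1: load  L3 | P0:I, P1:M(87) | bus: none
[7] P1: store L1 := 18 | P0:I, P1:M(18) | bus: BusUpgr
[8] P0: load  L1 | P0:S(18), P1:S(18) | bus: BusRd,Flush
[9] P1: load  L3 | P0:I, P1:M(87) | bus: none
[10] P0: load  L1 | P0:S(18), P1:S(18) | bus: none
[11] P1: load  L1 | P0:S(18), P1:S(18) | bus: none

memory[L3] = 70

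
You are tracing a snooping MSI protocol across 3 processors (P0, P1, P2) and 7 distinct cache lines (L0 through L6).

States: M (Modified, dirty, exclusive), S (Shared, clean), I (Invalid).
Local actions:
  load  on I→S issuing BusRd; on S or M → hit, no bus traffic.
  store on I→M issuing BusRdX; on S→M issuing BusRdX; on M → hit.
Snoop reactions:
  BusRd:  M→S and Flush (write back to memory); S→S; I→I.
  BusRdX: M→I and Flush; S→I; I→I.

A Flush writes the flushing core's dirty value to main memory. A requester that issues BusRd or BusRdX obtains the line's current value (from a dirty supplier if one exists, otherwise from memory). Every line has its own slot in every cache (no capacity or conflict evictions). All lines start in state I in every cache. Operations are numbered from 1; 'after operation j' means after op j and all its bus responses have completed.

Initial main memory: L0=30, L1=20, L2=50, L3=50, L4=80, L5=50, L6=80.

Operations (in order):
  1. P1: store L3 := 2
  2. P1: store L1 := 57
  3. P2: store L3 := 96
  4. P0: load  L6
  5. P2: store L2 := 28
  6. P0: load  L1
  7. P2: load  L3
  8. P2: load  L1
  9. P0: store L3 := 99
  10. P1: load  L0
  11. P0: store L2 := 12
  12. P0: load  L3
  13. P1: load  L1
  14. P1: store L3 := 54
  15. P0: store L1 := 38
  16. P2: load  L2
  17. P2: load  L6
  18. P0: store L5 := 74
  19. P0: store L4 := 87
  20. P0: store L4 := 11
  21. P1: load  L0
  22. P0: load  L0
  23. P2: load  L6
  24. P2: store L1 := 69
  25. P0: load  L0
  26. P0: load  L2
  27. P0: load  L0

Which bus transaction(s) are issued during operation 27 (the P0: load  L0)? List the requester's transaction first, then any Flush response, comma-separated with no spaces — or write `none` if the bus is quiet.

bus = none

  op1 P1: store L3 := 2 → I/M/I on L3; bus BusRdX; mem=50
  op2 P1: store L1 := 57 → I/M/I on L1; bus BusRdX; mem=20
  op3 P2: store L3 := 96 → I/I/M on L3; bus BusRdX Flush; mem=2
  op4 P0: load  L6 → S/I/I on L6; bus BusRd; mem=80
  op5 P2: store L2 := 28 → I/I/M on L2; bus BusRdX; mem=50
  op6 P0: load  L1 → S/S/I on L1; bus BusRd Flush; mem=57
  op7 P2: load  L3 → I/I/M on L3; bus (none); mem=2
  op8 P2: load  L1 → S/S/S on L1; bus BusRd; mem=57
  op9 P0: store L3 := 99 → M/I/I on L3; bus BusRdX Flush; mem=96
  op10 P1: load  L0 → I/S/I on L0; bus BusRd; mem=30
  op11 P0: store L2 := 12 → M/I/I on L2; bus BusRdX Flush; mem=28
  op12 P0: load  L3 → M/I/I on L3; bus (none); mem=96
  op13 P1: load  L1 → S/S/S on L1; bus (none); mem=57
  op14 P1: store L3 := 54 → I/M/I on L3; bus BusRdX Flush; mem=99
  op15 P0: store L1 := 38 → M/I/I on L1; bus BusRdX; mem=57
  op16 P2: load  L2 → S/I/S on L2; bus BusRd Flush; mem=12
  op17 P2: load  L6 → S/I/S on L6; bus BusRd; mem=80
  op18 P0: store L5 := 74 → M/I/I on L5; bus BusRdX; mem=50
  op19 P0: store L4 := 87 → M/I/I on L4; bus BusRdX; mem=80
  op20 P0: store L4 := 11 → M/I/I on L4; bus (none); mem=80
  op21 P1: load  L0 → I/S/I on L0; bus (none); mem=30
  op22 P0: load  L0 → S/S/I on L0; bus BusRd; mem=30
  op23 P2: load  L6 → S/I/S on L6; bus (none); mem=80
  op24 P2: store L1 := 69 → I/I/M on L1; bus BusRdX Flush; mem=38
  op25 P0: load  L0 → S/S/I on L0; bus (none); mem=30
  op26 P0: load  L2 → S/I/S on L2; bus (none); mem=12
  op27 P0: load  L0 → S/S/I on L0; bus (none); mem=30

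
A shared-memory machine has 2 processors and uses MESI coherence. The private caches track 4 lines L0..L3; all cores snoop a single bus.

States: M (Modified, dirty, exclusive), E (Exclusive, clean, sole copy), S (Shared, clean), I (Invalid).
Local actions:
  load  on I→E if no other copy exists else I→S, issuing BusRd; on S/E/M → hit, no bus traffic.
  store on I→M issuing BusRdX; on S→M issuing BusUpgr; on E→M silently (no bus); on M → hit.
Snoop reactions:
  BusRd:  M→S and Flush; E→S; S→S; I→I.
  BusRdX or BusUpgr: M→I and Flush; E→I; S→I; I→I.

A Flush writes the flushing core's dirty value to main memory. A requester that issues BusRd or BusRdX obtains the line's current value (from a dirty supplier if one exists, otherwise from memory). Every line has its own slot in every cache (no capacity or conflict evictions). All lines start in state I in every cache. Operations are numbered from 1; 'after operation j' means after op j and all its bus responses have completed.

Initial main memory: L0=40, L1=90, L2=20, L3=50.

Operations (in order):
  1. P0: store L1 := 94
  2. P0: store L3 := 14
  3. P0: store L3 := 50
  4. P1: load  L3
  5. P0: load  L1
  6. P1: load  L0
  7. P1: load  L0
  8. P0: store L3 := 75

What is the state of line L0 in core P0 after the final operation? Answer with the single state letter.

state = I

1. P0: store L1 := 94  bus=[BusRdX]  L1: P0=M P1=I  mem[L1]=90
2. P0: store L3 := 14  bus=[BusRdX]  L3: P0=M P1=I  mem[L3]=50
3. P0: store L3 := 50  bus=[-]  L3: P0=M P1=I  mem[L3]=50
4. P1: load  L3  bus=[BusRd,Flush]  L3: P0=S P1=S  mem[L3]=50
5. P0: load  L1  bus=[-]  L1: P0=M P1=I  mem[L1]=90
6. P1: load  L0  bus=[BusRd]  L0: P0=I P1=E  mem[L0]=40
7. P1: load  L0  bus=[-]  L0: P0=I P1=E  mem[L0]=40
8. P0: store L3 := 75  bus=[BusUpgr]  L3: P0=M P1=I  mem[L3]=50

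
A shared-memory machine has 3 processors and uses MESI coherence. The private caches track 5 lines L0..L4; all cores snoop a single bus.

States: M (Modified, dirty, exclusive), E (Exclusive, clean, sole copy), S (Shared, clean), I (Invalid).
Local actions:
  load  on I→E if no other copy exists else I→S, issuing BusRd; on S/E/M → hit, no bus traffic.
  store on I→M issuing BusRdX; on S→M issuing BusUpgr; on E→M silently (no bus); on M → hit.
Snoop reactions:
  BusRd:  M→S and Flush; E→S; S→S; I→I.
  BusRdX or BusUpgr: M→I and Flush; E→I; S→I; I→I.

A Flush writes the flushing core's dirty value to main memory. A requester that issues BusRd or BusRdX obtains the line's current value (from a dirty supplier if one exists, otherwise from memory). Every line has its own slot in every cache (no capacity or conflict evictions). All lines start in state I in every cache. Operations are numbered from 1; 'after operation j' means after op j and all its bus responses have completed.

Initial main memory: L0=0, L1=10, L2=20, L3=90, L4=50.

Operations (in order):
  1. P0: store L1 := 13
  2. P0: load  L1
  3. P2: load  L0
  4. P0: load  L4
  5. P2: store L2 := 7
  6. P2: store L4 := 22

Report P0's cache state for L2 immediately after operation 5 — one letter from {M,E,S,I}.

step 1: P0: store L1 := 13  ⟶  MII  (L1)  txn=BusRdX  M[L1]=10
step 2: P0: load  L1  ⟶  MII  (L1)  txn=∅  M[L1]=10
step 3: P2: load  L0  ⟶  IIE  (L0)  txn=BusRd  M[L0]=0
step 4: P0: load  L4  ⟶  EII  (L4)  txn=BusRd  M[L4]=50
step 5: P2: store L2 := 7  ⟶  IIM  (L2)  txn=BusRdX  M[L2]=20
step 6: P2: store L4 := 22  ⟶  IIM  (L4)  txn=BusRdX  M[L4]=50

state = I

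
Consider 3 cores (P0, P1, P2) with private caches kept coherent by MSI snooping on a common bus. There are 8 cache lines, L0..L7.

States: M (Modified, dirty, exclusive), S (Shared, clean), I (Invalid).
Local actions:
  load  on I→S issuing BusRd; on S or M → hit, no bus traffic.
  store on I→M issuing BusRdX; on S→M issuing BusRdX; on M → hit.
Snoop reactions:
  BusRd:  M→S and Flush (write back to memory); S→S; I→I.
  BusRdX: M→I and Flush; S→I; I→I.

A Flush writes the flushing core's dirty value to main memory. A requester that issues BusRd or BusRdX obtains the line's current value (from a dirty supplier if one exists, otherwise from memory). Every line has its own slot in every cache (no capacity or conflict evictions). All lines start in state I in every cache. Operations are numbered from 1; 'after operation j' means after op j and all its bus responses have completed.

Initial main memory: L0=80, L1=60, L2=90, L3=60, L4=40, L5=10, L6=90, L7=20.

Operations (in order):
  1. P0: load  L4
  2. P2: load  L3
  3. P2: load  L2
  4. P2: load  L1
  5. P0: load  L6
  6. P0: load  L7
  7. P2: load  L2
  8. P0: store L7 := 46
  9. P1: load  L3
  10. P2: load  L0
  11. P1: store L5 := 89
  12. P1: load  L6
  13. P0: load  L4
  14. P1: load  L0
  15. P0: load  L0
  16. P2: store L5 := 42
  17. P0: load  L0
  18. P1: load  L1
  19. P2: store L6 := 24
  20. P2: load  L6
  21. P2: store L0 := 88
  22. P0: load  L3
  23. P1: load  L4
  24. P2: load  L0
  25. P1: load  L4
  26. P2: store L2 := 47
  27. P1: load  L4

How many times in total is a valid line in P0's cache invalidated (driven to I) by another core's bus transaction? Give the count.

[1] P0: load  L4 | P0:S(40), P1:I, P2:I | bus: BusRd
[2] P2: load  L3 | P0:I, P1:I, P2:S(60) | bus: BusRd
[3] P2: load  L2 | P0:I, P1:I, P2:S(90) | bus: BusRd
[4] P2: load  L1 | P0:I, P1:I, P2:S(60) | bus: BusRd
[5] P0: load  L6 | P0:S(90), P1:I, P2:I | bus: BusRd
[6] P0: load  L7 | P0:S(20), P1:I, P2:I | bus: BusRd
[7] P2: load  L2 | P0:I, P1:I, P2:S(90) | bus: none
[8] P0: store L7 := 46 | P0:M(46), P1:I, P2:I | bus: BusRdX
[9] P1: load  L3 | P0:I, P1:S(60), P2:S(60) | bus: BusRd
[10] P2: load  L0 | P0:I, P1:I, P2:S(80) | bus: BusRd
[11] P1: store L5 := 89 | P0:I, P1:M(89), P2:I | bus: BusRdX
[12] P1: load  L6 | P0:S(90), P1:S(90), P2:I | bus: BusRd
[13] P0: load  L4 | P0:S(40), P1:I, P2:I | bus: none
[14] P1: load  L0 | P0:I, P1:S(80), P2:S(80) | bus: BusRd
[15] P0: load  L0 | P0:S(80), P1:S(80), P2:S(80) | bus: BusRd
[16] P2: store L5 := 42 | P0:I, P1:I, P2:M(42) | bus: BusRdX,Flush
[17] P0: load  L0 | P0:S(80), P1:S(80), P2:S(80) | bus: none
[18] P1: load  L1 | P0:I, P1:S(60), P2:S(60) | bus: BusRd
[19] P2: store L6 := 24 | P0:I, P1:I, P2:M(24) | bus: BusRdX
[20] P2: load  L6 | P0:I, P1:I, P2:M(24) | bus: none
[21] P2: store L0 := 88 | P0:I, P1:I, P2:M(88) | bus: BusRdX
[22] P0: load  L3 | P0:S(60), P1:S(60), P2:S(60) | bus: BusRd
[23] P1: load  L4 | P0:S(40), P1:S(40), P2:I | bus: BusRd
[24] P2: load  L0 | P0:I, P1:I, P2:M(88) | bus: none
[25] P1: load  L4 | P0:S(40), P1:S(40), P2:I | bus: none
[26] P2: store L2 := 47 | P0:I, P1:I, P2:M(47) | bus: BusRdX
[27] P1: load  L4 | P0:S(40), P1:S(40), P2:I | bus: none

invalidations = 2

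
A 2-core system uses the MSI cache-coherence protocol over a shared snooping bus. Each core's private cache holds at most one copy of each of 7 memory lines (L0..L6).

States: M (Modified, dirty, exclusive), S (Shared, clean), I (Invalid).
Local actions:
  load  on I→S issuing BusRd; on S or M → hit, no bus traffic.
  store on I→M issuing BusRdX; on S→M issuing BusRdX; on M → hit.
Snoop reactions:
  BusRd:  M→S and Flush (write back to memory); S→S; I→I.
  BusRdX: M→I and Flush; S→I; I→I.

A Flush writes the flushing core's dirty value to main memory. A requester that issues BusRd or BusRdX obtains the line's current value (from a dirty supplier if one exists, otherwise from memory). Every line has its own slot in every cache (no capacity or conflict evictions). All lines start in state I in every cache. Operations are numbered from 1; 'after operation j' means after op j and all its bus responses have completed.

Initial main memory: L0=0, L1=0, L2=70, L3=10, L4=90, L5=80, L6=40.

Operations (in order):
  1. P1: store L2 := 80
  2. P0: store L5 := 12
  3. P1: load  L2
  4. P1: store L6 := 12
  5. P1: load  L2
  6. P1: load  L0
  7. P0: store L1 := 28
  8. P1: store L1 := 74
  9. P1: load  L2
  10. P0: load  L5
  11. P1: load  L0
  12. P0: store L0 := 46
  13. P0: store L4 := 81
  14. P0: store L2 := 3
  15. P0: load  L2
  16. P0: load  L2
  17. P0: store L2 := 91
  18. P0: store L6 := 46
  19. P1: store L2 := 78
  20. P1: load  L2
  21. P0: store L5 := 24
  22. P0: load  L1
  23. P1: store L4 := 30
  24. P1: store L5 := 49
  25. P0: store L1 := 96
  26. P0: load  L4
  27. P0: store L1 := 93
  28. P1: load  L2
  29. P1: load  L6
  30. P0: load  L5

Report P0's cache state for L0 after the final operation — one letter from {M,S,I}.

  op1 P1: store L2 := 80 → I/M on L2; bus BusRdX; mem=70
  op2 P0: store L5 := 12 → M/I on L5; bus BusRdX; mem=80
  op3 P1: load  L2 → I/M on L2; bus (none); mem=70
  op4 P1: store L6 := 12 → I/M on L6; bus BusRdX; mem=40
  op5 P1: load  L2 → I/M on L2; bus (none); mem=70
  op6 P1: load  L0 → I/S on L0; bus BusRd; mem=0
  op7 P0: store L1 := 28 → M/I on L1; bus BusRdX; mem=0
  op8 P1: store L1 := 74 → I/M on L1; bus BusRdX Flush; mem=28
  op9 P1: load  L2 → I/M on L2; bus (none); mem=70
  op10 P0: load  L5 → M/I on L5; bus (none); mem=80
  op11 P1: load  L0 → I/S on L0; bus (none); mem=0
  op12 P0: store L0 := 46 → M/I on L0; bus BusRdX; mem=0
  op13 P0: store L4 := 81 → M/I on L4; bus BusRdX; mem=90
  op14 P0: store L2 := 3 → M/I on L2; bus BusRdX Flush; mem=80
  op15 P0: load  L2 → M/I on L2; bus (none); mem=80
  op16 P0: load  L2 → M/I on L2; bus (none); mem=80
  op17 P0: store L2 := 91 → M/I on L2; bus (none); mem=80
  op18 P0: store L6 := 46 → M/I on L6; bus BusRdX Flush; mem=12
  op19 P1: store L2 := 78 → I/M on L2; bus BusRdX Flush; mem=91
  op20 P1: load  L2 → I/M on L2; bus (none); mem=91
  op21 P0: store L5 := 24 → M/I on L5; bus (none); mem=80
  op22 P0: load  L1 → S/S on L1; bus BusRd Flush; mem=74
  op23 P1: store L4 := 30 → I/M on L4; bus BusRdX Flush; mem=81
  op24 P1: store L5 := 49 → I/M on L5; bus BusRdX Flush; mem=24
  op25 P0: store L1 := 96 → M/I on L1; bus BusRdX; mem=74
  op26 P0: load  L4 → S/S on L4; bus BusRd Flush; mem=30
  op27 P0: store L1 := 93 → M/I on L1; bus (none); mem=74
  op28 P1: load  L2 → I/M on L2; bus (none); mem=91
  op29 P1: load  L6 → S/S on L6; bus BusRd Flush; mem=46
  op30 P0: load  L5 → S/S on L5; bus BusRd Flush; mem=49

state = M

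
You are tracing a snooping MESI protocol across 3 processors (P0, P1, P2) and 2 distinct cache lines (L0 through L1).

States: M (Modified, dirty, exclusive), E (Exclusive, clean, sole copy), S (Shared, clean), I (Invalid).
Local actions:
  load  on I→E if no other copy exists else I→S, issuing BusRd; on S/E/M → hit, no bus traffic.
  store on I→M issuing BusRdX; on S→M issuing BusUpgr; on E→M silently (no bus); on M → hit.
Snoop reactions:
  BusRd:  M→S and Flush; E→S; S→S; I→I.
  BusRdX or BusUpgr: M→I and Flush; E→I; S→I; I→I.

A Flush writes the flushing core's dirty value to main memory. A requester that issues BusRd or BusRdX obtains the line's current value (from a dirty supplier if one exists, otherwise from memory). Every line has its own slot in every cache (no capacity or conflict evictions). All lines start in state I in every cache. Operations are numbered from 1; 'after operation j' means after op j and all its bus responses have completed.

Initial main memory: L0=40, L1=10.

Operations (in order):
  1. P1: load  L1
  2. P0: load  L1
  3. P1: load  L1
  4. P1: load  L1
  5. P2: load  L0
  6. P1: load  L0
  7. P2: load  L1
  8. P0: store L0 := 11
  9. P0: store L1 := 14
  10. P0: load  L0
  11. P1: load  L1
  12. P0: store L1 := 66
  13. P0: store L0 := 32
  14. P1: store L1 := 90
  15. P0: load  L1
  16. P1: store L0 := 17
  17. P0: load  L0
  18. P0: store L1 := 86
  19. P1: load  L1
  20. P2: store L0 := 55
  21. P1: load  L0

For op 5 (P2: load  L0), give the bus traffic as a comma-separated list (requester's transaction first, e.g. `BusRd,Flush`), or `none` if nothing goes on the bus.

bus = BusRd

1. P1: load  L1  bus=[BusRd]  L1: P0=I P1=E P2=I  mem[L1]=10
2. P0: load  L1  bus=[BusRd]  L1: P0=S P1=S P2=I  mem[L1]=10
3. P1: load  L1  bus=[-]  L1: P0=S P1=S P2=I  mem[L1]=10
4. P1: load  L1  bus=[-]  L1: P0=S P1=S P2=I  mem[L1]=10
5. P2: load  L0  bus=[BusRd]  L0: P0=I P1=I P2=E  mem[L0]=40
6. P1: load  L0  bus=[BusRd]  L0: P0=I P1=S P2=S  mem[L0]=40
7. P2: load  L1  bus=[BusRd]  L1: P0=S P1=S P2=S  mem[L1]=10
8. P0: store L0 := 11  bus=[BusRdX]  L0: P0=M P1=I P2=I  mem[L0]=40
9. P0: store L1 := 14  bus=[BusUpgr]  L1: P0=M P1=I P2=I  mem[L1]=10
10. P0: load  L0  bus=[-]  L0: P0=M P1=I P2=I  mem[L0]=40
11. P1: load  L1  bus=[BusRd,Flush]  L1: P0=S P1=S P2=I  mem[L1]=14
12. P0: store L1 := 66  bus=[BusUpgr]  L1: P0=M P1=I P2=I  mem[L1]=14
13. P0: store L0 := 32  bus=[-]  L0: P0=M P1=I P2=I  mem[L0]=40
14. P1: store L1 := 90  bus=[BusRdX,Flush]  L1: P0=I P1=M P2=I  mem[L1]=66
15. P0: load  L1  bus=[BusRd,Flush]  L1: P0=S P1=S P2=I  mem[L1]=90
16. P1: store L0 := 17  bus=[BusRdX,Flush]  L0: P0=I P1=M P2=I  mem[L0]=32
17. P0: load  L0  bus=[BusRd,Flush]  L0: P0=S P1=S P2=I  mem[L0]=17
18. P0: store L1 := 86  bus=[BusUpgr]  L1: P0=M P1=I P2=I  mem[L1]=90
19. P1: load  L1  bus=[BusRd,Flush]  L1: P0=S P1=S P2=I  mem[L1]=86
20. P2: store L0 := 55  bus=[BusRdX]  L0: P0=I P1=I P2=M  mem[L0]=17
21. P1: load  L0  bus=[BusRd,Flush]  L0: P0=I P1=S P2=S  mem[L0]=55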